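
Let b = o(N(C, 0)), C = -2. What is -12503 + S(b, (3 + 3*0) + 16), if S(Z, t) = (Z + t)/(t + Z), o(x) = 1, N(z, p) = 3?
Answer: -12502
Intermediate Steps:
b = 1
S(Z, t) = 1 (S(Z, t) = (Z + t)/(Z + t) = 1)
-12503 + S(b, (3 + 3*0) + 16) = -12503 + 1 = -12502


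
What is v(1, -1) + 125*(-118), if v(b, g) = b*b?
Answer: -14749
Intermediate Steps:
v(b, g) = b²
v(1, -1) + 125*(-118) = 1² + 125*(-118) = 1 - 14750 = -14749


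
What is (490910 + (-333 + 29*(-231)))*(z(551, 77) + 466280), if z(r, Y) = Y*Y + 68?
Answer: 228524450206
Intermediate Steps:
z(r, Y) = 68 + Y² (z(r, Y) = Y² + 68 = 68 + Y²)
(490910 + (-333 + 29*(-231)))*(z(551, 77) + 466280) = (490910 + (-333 + 29*(-231)))*((68 + 77²) + 466280) = (490910 + (-333 - 6699))*((68 + 5929) + 466280) = (490910 - 7032)*(5997 + 466280) = 483878*472277 = 228524450206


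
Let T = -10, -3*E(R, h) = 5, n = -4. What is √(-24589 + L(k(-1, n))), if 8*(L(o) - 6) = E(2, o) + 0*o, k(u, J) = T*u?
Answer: I*√3539982/12 ≈ 156.79*I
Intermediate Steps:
E(R, h) = -5/3 (E(R, h) = -⅓*5 = -5/3)
k(u, J) = -10*u
L(o) = 139/24 (L(o) = 6 + (-5/3 + 0*o)/8 = 6 + (-5/3 + 0)/8 = 6 + (⅛)*(-5/3) = 6 - 5/24 = 139/24)
√(-24589 + L(k(-1, n))) = √(-24589 + 139/24) = √(-589997/24) = I*√3539982/12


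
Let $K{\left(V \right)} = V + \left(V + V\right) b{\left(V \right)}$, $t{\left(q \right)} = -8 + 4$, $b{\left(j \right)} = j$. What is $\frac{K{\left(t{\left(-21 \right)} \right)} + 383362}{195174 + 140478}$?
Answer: $\frac{191695}{167826} \approx 1.1422$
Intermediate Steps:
$t{\left(q \right)} = -4$
$K{\left(V \right)} = V + 2 V^{2}$ ($K{\left(V \right)} = V + \left(V + V\right) V = V + 2 V V = V + 2 V^{2}$)
$\frac{K{\left(t{\left(-21 \right)} \right)} + 383362}{195174 + 140478} = \frac{- 4 \left(1 + 2 \left(-4\right)\right) + 383362}{195174 + 140478} = \frac{- 4 \left(1 - 8\right) + 383362}{335652} = \left(\left(-4\right) \left(-7\right) + 383362\right) \frac{1}{335652} = \left(28 + 383362\right) \frac{1}{335652} = 383390 \cdot \frac{1}{335652} = \frac{191695}{167826}$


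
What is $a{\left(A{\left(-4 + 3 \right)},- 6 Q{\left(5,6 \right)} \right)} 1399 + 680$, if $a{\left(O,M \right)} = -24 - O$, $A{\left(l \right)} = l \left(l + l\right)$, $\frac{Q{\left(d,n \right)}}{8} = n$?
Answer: $-35694$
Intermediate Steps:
$Q{\left(d,n \right)} = 8 n$
$A{\left(l \right)} = 2 l^{2}$ ($A{\left(l \right)} = l 2 l = 2 l^{2}$)
$a{\left(A{\left(-4 + 3 \right)},- 6 Q{\left(5,6 \right)} \right)} 1399 + 680 = \left(-24 - 2 \left(-4 + 3\right)^{2}\right) 1399 + 680 = \left(-24 - 2 \left(-1\right)^{2}\right) 1399 + 680 = \left(-24 - 2 \cdot 1\right) 1399 + 680 = \left(-24 - 2\right) 1399 + 680 = \left(-26\right) 1399 + 680 = -36374 + 680 = -35694$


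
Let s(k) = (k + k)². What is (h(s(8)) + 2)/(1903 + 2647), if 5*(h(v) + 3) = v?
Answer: 251/22750 ≈ 0.011033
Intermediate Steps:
s(k) = 4*k² (s(k) = (2*k)² = 4*k²)
h(v) = -3 + v/5
(h(s(8)) + 2)/(1903 + 2647) = ((-3 + (4*8²)/5) + 2)/(1903 + 2647) = ((-3 + (4*64)/5) + 2)/4550 = ((-3 + (⅕)*256) + 2)*(1/4550) = ((-3 + 256/5) + 2)*(1/4550) = (241/5 + 2)*(1/4550) = (251/5)*(1/4550) = 251/22750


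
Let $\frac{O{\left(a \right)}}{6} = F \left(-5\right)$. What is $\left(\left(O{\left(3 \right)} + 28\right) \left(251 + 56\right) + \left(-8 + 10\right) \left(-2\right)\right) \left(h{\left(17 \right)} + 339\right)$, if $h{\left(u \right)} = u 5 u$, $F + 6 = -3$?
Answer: $163203888$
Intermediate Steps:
$F = -9$ ($F = -6 - 3 = -9$)
$h{\left(u \right)} = 5 u^{2}$ ($h{\left(u \right)} = 5 u u = 5 u^{2}$)
$O{\left(a \right)} = 270$ ($O{\left(a \right)} = 6 \left(\left(-9\right) \left(-5\right)\right) = 6 \cdot 45 = 270$)
$\left(\left(O{\left(3 \right)} + 28\right) \left(251 + 56\right) + \left(-8 + 10\right) \left(-2\right)\right) \left(h{\left(17 \right)} + 339\right) = \left(\left(270 + 28\right) \left(251 + 56\right) + \left(-8 + 10\right) \left(-2\right)\right) \left(5 \cdot 17^{2} + 339\right) = \left(298 \cdot 307 + 2 \left(-2\right)\right) \left(5 \cdot 289 + 339\right) = \left(91486 - 4\right) \left(1445 + 339\right) = 91482 \cdot 1784 = 163203888$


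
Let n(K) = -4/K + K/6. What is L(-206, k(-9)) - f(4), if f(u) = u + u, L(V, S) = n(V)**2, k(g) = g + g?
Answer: 111659761/95481 ≈ 1169.4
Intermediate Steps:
k(g) = 2*g
n(K) = -4/K + K/6 (n(K) = -4/K + K*(1/6) = -4/K + K/6)
L(V, S) = (-4/V + V/6)**2
f(u) = 2*u
L(-206, k(-9)) - f(4) = (1/36)*(-24 + (-206)**2)**2/(-206)**2 - 2*4 = (1/36)*(1/42436)*(-24 + 42436)**2 - 1*8 = (1/36)*(1/42436)*42412**2 - 8 = (1/36)*(1/42436)*1798777744 - 8 = 112423609/95481 - 8 = 111659761/95481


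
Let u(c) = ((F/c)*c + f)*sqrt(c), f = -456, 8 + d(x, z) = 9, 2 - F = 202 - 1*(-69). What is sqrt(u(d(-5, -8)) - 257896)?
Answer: I*sqrt(258621) ≈ 508.55*I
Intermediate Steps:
F = -269 (F = 2 - (202 - 1*(-69)) = 2 - (202 + 69) = 2 - 1*271 = 2 - 271 = -269)
d(x, z) = 1 (d(x, z) = -8 + 9 = 1)
u(c) = -725*sqrt(c) (u(c) = ((-269/c)*c - 456)*sqrt(c) = (-269 - 456)*sqrt(c) = -725*sqrt(c))
sqrt(u(d(-5, -8)) - 257896) = sqrt(-725*sqrt(1) - 257896) = sqrt(-725*1 - 257896) = sqrt(-725 - 257896) = sqrt(-258621) = I*sqrt(258621)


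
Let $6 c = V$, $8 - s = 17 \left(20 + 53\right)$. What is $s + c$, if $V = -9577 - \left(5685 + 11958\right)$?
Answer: $- \frac{17309}{3} \approx -5769.7$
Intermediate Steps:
$s = -1233$ ($s = 8 - 17 \left(20 + 53\right) = 8 - 17 \cdot 73 = 8 - 1241 = -1233$)
$V = -27220$ ($V = -9577 - 17643 = -27220$)
$c = - \frac{13610}{3}$ ($c = \frac{1}{6} \left(-27220\right) = - \frac{13610}{3} \approx -4536.7$)
$s + c = -1233 - \frac{13610}{3} = - \frac{17309}{3}$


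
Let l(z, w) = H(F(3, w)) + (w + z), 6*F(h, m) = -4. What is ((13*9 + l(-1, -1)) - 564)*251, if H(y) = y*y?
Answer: -1013287/9 ≈ -1.1259e+5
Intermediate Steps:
F(h, m) = -2/3 (F(h, m) = (1/6)*(-4) = -2/3)
H(y) = y**2
l(z, w) = 4/9 + w + z (l(z, w) = (-2/3)**2 + (w + z) = 4/9 + (w + z) = 4/9 + w + z)
((13*9 + l(-1, -1)) - 564)*251 = ((13*9 + (4/9 - 1 - 1)) - 564)*251 = ((117 - 14/9) - 564)*251 = (1039/9 - 564)*251 = -4037/9*251 = -1013287/9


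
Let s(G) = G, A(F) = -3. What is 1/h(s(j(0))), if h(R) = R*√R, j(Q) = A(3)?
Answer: I*√3/9 ≈ 0.19245*I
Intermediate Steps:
j(Q) = -3
h(R) = R^(3/2)
1/h(s(j(0))) = 1/((-3)^(3/2)) = 1/(-3*I*√3) = I*√3/9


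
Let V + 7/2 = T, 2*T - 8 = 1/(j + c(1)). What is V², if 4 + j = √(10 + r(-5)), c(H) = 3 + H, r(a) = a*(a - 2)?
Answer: 23/90 + √5/30 ≈ 0.33009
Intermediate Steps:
r(a) = a*(-2 + a)
j = -4 + 3*√5 (j = -4 + √(10 - 5*(-2 - 5)) = -4 + √(10 - 5*(-7)) = -4 + √(10 + 35) = -4 + √45 = -4 + 3*√5 ≈ 2.7082)
T = 4 + √5/30 (T = 4 + 1/(2*((-4 + 3*√5) + (3 + 1))) = 4 + 1/(2*((-4 + 3*√5) + 4)) = 4 + 1/(2*((3*√5))) = 4 + (√5/15)/2 = 4 + √5/30 ≈ 4.0745)
V = ½ + √5/30 (V = -7/2 + (4 + √5/30) = ½ + √5/30 ≈ 0.57454)
V² = (½ + √5/30)²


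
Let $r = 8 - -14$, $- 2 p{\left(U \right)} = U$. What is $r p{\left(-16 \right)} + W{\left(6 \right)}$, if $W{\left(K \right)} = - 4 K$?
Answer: $152$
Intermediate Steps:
$p{\left(U \right)} = - \frac{U}{2}$
$r = 22$ ($r = 8 + 14 = 22$)
$r p{\left(-16 \right)} + W{\left(6 \right)} = 22 \left(\left(- \frac{1}{2}\right) \left(-16\right)\right) - 24 = 22 \cdot 8 - 24 = 176 - 24 = 152$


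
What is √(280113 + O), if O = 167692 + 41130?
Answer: √488935 ≈ 699.24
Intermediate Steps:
O = 208822
√(280113 + O) = √(280113 + 208822) = √488935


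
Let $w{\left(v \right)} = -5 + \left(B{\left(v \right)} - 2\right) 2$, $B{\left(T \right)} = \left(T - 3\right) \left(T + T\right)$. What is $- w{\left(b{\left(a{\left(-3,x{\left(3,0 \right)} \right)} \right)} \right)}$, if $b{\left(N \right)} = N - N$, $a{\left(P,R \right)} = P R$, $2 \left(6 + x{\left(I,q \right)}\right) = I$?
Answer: $9$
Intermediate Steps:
$x{\left(I,q \right)} = -6 + \frac{I}{2}$
$B{\left(T \right)} = 2 T \left(-3 + T\right)$ ($B{\left(T \right)} = \left(-3 + T\right) 2 T = 2 T \left(-3 + T\right)$)
$b{\left(N \right)} = 0$
$w{\left(v \right)} = -9 + 4 v \left(-3 + v\right)$ ($w{\left(v \right)} = -5 + \left(2 v \left(-3 + v\right) - 2\right) 2 = -5 + \left(-2 + 2 v \left(-3 + v\right)\right) 2 = -5 + \left(-4 + 4 v \left(-3 + v\right)\right) = -9 + 4 v \left(-3 + v\right)$)
$- w{\left(b{\left(a{\left(-3,x{\left(3,0 \right)} \right)} \right)} \right)} = - (-9 + 4 \cdot 0 \left(-3 + 0\right)) = - (-9 + 4 \cdot 0 \left(-3\right)) = - (-9 + 0) = \left(-1\right) \left(-9\right) = 9$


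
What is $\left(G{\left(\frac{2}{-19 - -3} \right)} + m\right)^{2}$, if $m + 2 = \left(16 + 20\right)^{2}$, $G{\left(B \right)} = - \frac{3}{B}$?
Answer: $1737124$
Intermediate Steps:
$m = 1294$ ($m = -2 + \left(16 + 20\right)^{2} = -2 + 36^{2} = -2 + 1296 = 1294$)
$\left(G{\left(\frac{2}{-19 - -3} \right)} + m\right)^{2} = \left(- \frac{3}{2 \frac{1}{-19 - -3}} + 1294\right)^{2} = \left(- \frac{3}{2 \frac{1}{-19 + 3}} + 1294\right)^{2} = \left(- \frac{3}{2 \frac{1}{-16}} + 1294\right)^{2} = \left(- \frac{3}{2 \left(- \frac{1}{16}\right)} + 1294\right)^{2} = \left(- \frac{3}{- \frac{1}{8}} + 1294\right)^{2} = \left(\left(-3\right) \left(-8\right) + 1294\right)^{2} = \left(24 + 1294\right)^{2} = 1318^{2} = 1737124$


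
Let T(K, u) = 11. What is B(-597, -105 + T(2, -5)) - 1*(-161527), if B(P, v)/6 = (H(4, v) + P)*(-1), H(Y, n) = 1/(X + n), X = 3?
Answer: 15024925/91 ≈ 1.6511e+5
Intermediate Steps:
H(Y, n) = 1/(3 + n)
B(P, v) = -6*P - 6/(3 + v) (B(P, v) = 6*((1/(3 + v) + P)*(-1)) = 6*((P + 1/(3 + v))*(-1)) = 6*(-P - 1/(3 + v)) = -6*P - 6/(3 + v))
B(-597, -105 + T(2, -5)) - 1*(-161527) = 6*(-1 - 1*(-597)*(3 + (-105 + 11)))/(3 + (-105 + 11)) - 1*(-161527) = 6*(-1 - 1*(-597)*(3 - 94))/(3 - 94) + 161527 = 6*(-1 - 1*(-597)*(-91))/(-91) + 161527 = 6*(-1/91)*(-1 - 54327) + 161527 = 6*(-1/91)*(-54328) + 161527 = 325968/91 + 161527 = 15024925/91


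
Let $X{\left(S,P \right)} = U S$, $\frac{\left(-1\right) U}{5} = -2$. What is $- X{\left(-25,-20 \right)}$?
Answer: $250$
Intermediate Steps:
$U = 10$ ($U = \left(-5\right) \left(-2\right) = 10$)
$X{\left(S,P \right)} = 10 S$
$- X{\left(-25,-20 \right)} = - 10 \left(-25\right) = \left(-1\right) \left(-250\right) = 250$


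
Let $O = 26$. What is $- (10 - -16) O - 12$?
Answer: $-688$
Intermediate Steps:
$- (10 - -16) O - 12 = - (10 - -16) 26 - 12 = - (10 + 16) 26 - 12 = \left(-1\right) 26 \cdot 26 - 12 = \left(-26\right) 26 - 12 = -676 - 12 = -688$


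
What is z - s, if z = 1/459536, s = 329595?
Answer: -151460767919/459536 ≈ -3.2960e+5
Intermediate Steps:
z = 1/459536 ≈ 2.1761e-6
z - s = 1/459536 - 1*329595 = 1/459536 - 329595 = -151460767919/459536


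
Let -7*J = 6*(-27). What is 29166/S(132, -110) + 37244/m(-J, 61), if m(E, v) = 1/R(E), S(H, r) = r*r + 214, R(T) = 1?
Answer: 229325891/6157 ≈ 37246.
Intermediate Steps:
J = 162/7 (J = -6*(-27)/7 = -1/7*(-162) = 162/7 ≈ 23.143)
S(H, r) = 214 + r**2 (S(H, r) = r**2 + 214 = 214 + r**2)
m(E, v) = 1 (m(E, v) = 1/1 = 1)
29166/S(132, -110) + 37244/m(-J, 61) = 29166/(214 + (-110)**2) + 37244/1 = 29166/(214 + 12100) + 37244*1 = 29166/12314 + 37244 = 29166*(1/12314) + 37244 = 14583/6157 + 37244 = 229325891/6157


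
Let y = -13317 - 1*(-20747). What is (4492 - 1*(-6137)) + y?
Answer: 18059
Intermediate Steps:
y = 7430 (y = -13317 + 20747 = 7430)
(4492 - 1*(-6137)) + y = (4492 - 1*(-6137)) + 7430 = (4492 + 6137) + 7430 = 10629 + 7430 = 18059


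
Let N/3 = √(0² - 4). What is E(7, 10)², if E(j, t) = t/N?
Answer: -25/9 ≈ -2.7778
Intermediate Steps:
N = 6*I (N = 3*√(0² - 4) = 3*√(0 - 4) = 3*√(-4) = 3*(2*I) = 6*I ≈ 6.0*I)
E(j, t) = -I*t/6 (E(j, t) = t/((6*I)) = t*(-I/6) = -I*t/6)
E(7, 10)² = (-⅙*I*10)² = (-5*I/3)² = -25/9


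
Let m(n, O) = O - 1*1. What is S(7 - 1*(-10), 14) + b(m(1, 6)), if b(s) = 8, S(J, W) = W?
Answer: 22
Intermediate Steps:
m(n, O) = -1 + O (m(n, O) = O - 1 = -1 + O)
S(7 - 1*(-10), 14) + b(m(1, 6)) = 14 + 8 = 22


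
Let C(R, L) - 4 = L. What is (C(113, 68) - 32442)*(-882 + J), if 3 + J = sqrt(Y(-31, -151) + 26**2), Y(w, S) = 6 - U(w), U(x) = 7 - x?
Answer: 28647450 - 64740*sqrt(161) ≈ 2.7826e+7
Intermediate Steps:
Y(w, S) = -1 + w (Y(w, S) = 6 - (7 - w) = 6 + (-7 + w) = -1 + w)
C(R, L) = 4 + L
J = -3 + 2*sqrt(161) (J = -3 + sqrt((-1 - 31) + 26**2) = -3 + sqrt(-32 + 676) = -3 + sqrt(644) = -3 + 2*sqrt(161) ≈ 22.377)
(C(113, 68) - 32442)*(-882 + J) = ((4 + 68) - 32442)*(-882 + (-3 + 2*sqrt(161))) = (72 - 32442)*(-885 + 2*sqrt(161)) = -32370*(-885 + 2*sqrt(161)) = 28647450 - 64740*sqrt(161)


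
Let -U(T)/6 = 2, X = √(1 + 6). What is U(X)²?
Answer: 144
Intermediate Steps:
X = √7 ≈ 2.6458
U(T) = -12 (U(T) = -6*2 = -12)
U(X)² = (-12)² = 144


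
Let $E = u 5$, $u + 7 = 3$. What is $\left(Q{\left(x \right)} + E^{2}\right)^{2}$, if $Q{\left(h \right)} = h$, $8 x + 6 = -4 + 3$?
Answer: $\frac{10195249}{64} \approx 1.593 \cdot 10^{5}$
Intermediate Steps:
$u = -4$ ($u = -7 + 3 = -4$)
$x = - \frac{7}{8}$ ($x = - \frac{3}{4} + \frac{-4 + 3}{8} = - \frac{3}{4} + \frac{1}{8} \left(-1\right) = - \frac{3}{4} - \frac{1}{8} = - \frac{7}{8} \approx -0.875$)
$E = -20$ ($E = \left(-4\right) 5 = -20$)
$\left(Q{\left(x \right)} + E^{2}\right)^{2} = \left(- \frac{7}{8} + \left(-20\right)^{2}\right)^{2} = \left(- \frac{7}{8} + 400\right)^{2} = \left(\frac{3193}{8}\right)^{2} = \frac{10195249}{64}$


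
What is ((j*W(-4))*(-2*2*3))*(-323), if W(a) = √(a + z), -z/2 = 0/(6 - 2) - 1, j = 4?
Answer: 15504*I*√2 ≈ 21926.0*I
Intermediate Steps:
z = 2 (z = -2*(0/(6 - 2) - 1) = -2*(0/4 - 1) = -2*((¼)*0 - 1) = -2*(0 - 1) = -2*(-1) = 2)
W(a) = √(2 + a) (W(a) = √(a + 2) = √(2 + a))
((j*W(-4))*(-2*2*3))*(-323) = ((4*√(2 - 4))*(-2*2*3))*(-323) = ((4*√(-2))*(-4*3))*(-323) = ((4*(I*√2))*(-12))*(-323) = ((4*I*√2)*(-12))*(-323) = -48*I*√2*(-323) = 15504*I*√2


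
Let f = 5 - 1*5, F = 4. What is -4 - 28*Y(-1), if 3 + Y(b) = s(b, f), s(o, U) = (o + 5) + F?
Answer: -144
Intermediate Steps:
f = 0 (f = 5 - 5 = 0)
s(o, U) = 9 + o (s(o, U) = (o + 5) + 4 = (5 + o) + 4 = 9 + o)
Y(b) = 6 + b (Y(b) = -3 + (9 + b) = 6 + b)
-4 - 28*Y(-1) = -4 - 28*(6 - 1) = -4 - 28*5 = -4 - 140 = -144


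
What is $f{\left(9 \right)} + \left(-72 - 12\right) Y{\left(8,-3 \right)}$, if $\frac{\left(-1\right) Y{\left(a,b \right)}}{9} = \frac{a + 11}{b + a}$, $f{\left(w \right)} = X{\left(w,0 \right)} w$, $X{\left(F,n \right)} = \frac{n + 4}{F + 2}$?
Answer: $\frac{158184}{55} \approx 2876.1$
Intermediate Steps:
$X{\left(F,n \right)} = \frac{4 + n}{2 + F}$
$f{\left(w \right)} = \frac{4 w}{2 + w}$ ($f{\left(w \right)} = \frac{4 + 0}{2 + w} w = \frac{1}{2 + w} 4 w = \frac{4}{2 + w} w = \frac{4 w}{2 + w}$)
$Y{\left(a,b \right)} = - \frac{9 \left(11 + a\right)}{a + b}$ ($Y{\left(a,b \right)} = - 9 \frac{a + 11}{b + a} = - 9 \frac{11 + a}{a + b} = - \frac{9 \left(11 + a\right)}{a + b}$)
$f{\left(9 \right)} + \left(-72 - 12\right) Y{\left(8,-3 \right)} = 4 \cdot 9 \frac{1}{2 + 9} + \left(-72 - 12\right) \frac{9 \left(-11 - 8\right)}{8 - 3} = 4 \cdot 9 \cdot \frac{1}{11} - 84 \frac{9 \left(-11 - 8\right)}{5} = 4 \cdot 9 \cdot \frac{1}{11} - 84 \cdot 9 \cdot \frac{1}{5} \left(-19\right) = \frac{36}{11} - - \frac{14364}{5} = \frac{36}{11} + \frac{14364}{5} = \frac{158184}{55}$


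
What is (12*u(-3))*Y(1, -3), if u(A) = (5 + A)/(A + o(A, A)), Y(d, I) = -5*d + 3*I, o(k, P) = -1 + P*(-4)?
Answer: -42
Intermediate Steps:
o(k, P) = -1 - 4*P
u(A) = (5 + A)/(-1 - 3*A) (u(A) = (5 + A)/(A + (-1 - 4*A)) = (5 + A)/(-1 - 3*A))
(12*u(-3))*Y(1, -3) = (12*((-5 - 1*(-3))/(1 + 3*(-3))))*(-5*1 + 3*(-3)) = (12*((-5 + 3)/(1 - 9)))*(-5 - 9) = (12*(-2/(-8)))*(-14) = (12*(-⅛*(-2)))*(-14) = (12*(¼))*(-14) = 3*(-14) = -42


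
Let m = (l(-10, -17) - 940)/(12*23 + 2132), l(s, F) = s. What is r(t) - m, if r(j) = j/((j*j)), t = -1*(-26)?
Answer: 6777/15652 ≈ 0.43298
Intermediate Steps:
t = 26
r(j) = 1/j (r(j) = j/(j²) = j/j² = 1/j)
m = -475/1204 (m = (-10 - 940)/(12*23 + 2132) = -950/(276 + 2132) = -950/2408 = -950*1/2408 = -475/1204 ≈ -0.39452)
r(t) - m = 1/26 - 1*(-475/1204) = 1/26 + 475/1204 = 6777/15652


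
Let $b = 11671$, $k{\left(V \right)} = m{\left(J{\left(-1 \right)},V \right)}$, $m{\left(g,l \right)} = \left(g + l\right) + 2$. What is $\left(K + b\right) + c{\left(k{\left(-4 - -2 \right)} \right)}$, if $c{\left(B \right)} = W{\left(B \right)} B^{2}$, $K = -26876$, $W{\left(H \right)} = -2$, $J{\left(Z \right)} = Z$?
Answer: $-15207$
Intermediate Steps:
$m{\left(g,l \right)} = 2 + g + l$
$k{\left(V \right)} = 1 + V$ ($k{\left(V \right)} = 2 - 1 + V = 1 + V$)
$c{\left(B \right)} = - 2 B^{2}$
$\left(K + b\right) + c{\left(k{\left(-4 - -2 \right)} \right)} = \left(-26876 + 11671\right) - 2 \left(1 - 2\right)^{2} = -15205 - 2 \left(1 + \left(-4 + 2\right)\right)^{2} = -15205 - 2 \left(1 - 2\right)^{2} = -15205 - 2 \left(-1\right)^{2} = -15205 - 2 = -15207$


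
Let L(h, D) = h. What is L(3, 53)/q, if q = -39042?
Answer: -1/13014 ≈ -7.6840e-5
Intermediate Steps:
L(3, 53)/q = 3/(-39042) = 3*(-1/39042) = -1/13014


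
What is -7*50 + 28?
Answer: -322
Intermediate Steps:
-7*50 + 28 = -350 + 28 = -322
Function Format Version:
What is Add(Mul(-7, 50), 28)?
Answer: -322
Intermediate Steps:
Add(Mul(-7, 50), 28) = Add(-350, 28) = -322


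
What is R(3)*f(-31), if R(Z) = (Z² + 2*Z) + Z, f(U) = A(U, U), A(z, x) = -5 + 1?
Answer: -72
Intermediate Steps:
A(z, x) = -4
f(U) = -4
R(Z) = Z² + 3*Z
R(3)*f(-31) = (3*(3 + 3))*(-4) = (3*6)*(-4) = 18*(-4) = -72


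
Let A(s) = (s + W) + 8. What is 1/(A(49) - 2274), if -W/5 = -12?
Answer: -1/2157 ≈ -0.00046361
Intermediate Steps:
W = 60 (W = -5*(-12) = 60)
A(s) = 68 + s (A(s) = (s + 60) + 8 = (60 + s) + 8 = 68 + s)
1/(A(49) - 2274) = 1/((68 + 49) - 2274) = 1/(117 - 2274) = 1/(-2157) = -1/2157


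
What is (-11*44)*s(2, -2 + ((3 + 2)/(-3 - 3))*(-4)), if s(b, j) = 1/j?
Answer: -363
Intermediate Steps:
s(b, j) = 1/j
(-11*44)*s(2, -2 + ((3 + 2)/(-3 - 3))*(-4)) = (-11*44)/(-2 + ((3 + 2)/(-3 - 3))*(-4)) = -484/(-2 + (5/(-6))*(-4)) = -484/(-2 + (5*(-1/6))*(-4)) = -484/(-2 - 5/6*(-4)) = -484/(-2 + 10/3) = -484/4/3 = -484*3/4 = -363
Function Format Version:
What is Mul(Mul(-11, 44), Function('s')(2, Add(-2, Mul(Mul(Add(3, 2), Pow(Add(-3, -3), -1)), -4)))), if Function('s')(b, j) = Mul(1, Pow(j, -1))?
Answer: -363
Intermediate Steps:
Function('s')(b, j) = Pow(j, -1)
Mul(Mul(-11, 44), Function('s')(2, Add(-2, Mul(Mul(Add(3, 2), Pow(Add(-3, -3), -1)), -4)))) = Mul(Mul(-11, 44), Pow(Add(-2, Mul(Mul(Add(3, 2), Pow(Add(-3, -3), -1)), -4)), -1)) = Mul(-484, Pow(Add(-2, Mul(Mul(5, Pow(-6, -1)), -4)), -1)) = Mul(-484, Pow(Add(-2, Mul(Mul(5, Rational(-1, 6)), -4)), -1)) = Mul(-484, Pow(Add(-2, Mul(Rational(-5, 6), -4)), -1)) = Mul(-484, Pow(Add(-2, Rational(10, 3)), -1)) = Mul(-484, Pow(Rational(4, 3), -1)) = Mul(-484, Rational(3, 4)) = -363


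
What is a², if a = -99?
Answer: 9801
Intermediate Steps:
a² = (-99)² = 9801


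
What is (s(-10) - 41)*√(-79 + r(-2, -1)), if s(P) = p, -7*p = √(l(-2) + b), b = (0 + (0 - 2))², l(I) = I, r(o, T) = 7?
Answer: I*(-12/7 - 246*√2) ≈ -349.61*I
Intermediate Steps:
b = 4 (b = (0 - 2)² = (-2)² = 4)
p = -√2/7 (p = -√(-2 + 4)/7 = -√2/7 ≈ -0.20203)
s(P) = -√2/7
(s(-10) - 41)*√(-79 + r(-2, -1)) = (-√2/7 - 41)*√(-79 + 7) = (-41 - √2/7)*√(-72) = (-41 - √2/7)*(6*I*√2) = 6*I*√2*(-41 - √2/7)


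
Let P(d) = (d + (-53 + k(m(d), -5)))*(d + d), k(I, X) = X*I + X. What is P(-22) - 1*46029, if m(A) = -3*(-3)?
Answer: -40529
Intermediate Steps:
m(A) = 9
k(I, X) = X + I*X (k(I, X) = I*X + X = X + I*X)
P(d) = 2*d*(-103 + d) (P(d) = (d + (-53 - 5*(1 + 9)))*(d + d) = (d + (-53 - 5*10))*(2*d) = (d + (-53 - 50))*(2*d) = (d - 103)*(2*d) = (-103 + d)*(2*d) = 2*d*(-103 + d))
P(-22) - 1*46029 = 2*(-22)*(-103 - 22) - 1*46029 = 2*(-22)*(-125) - 46029 = 5500 - 46029 = -40529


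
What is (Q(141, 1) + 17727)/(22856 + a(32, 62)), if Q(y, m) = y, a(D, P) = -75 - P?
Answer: 5956/7573 ≈ 0.78648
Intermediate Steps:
(Q(141, 1) + 17727)/(22856 + a(32, 62)) = (141 + 17727)/(22856 + (-75 - 1*62)) = 17868/(22856 + (-75 - 62)) = 17868/(22856 - 137) = 17868/22719 = 17868*(1/22719) = 5956/7573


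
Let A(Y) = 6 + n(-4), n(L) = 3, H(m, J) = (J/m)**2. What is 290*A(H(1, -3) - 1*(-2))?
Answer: 2610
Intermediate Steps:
H(m, J) = J**2/m**2
A(Y) = 9 (A(Y) = 6 + 3 = 9)
290*A(H(1, -3) - 1*(-2)) = 290*9 = 2610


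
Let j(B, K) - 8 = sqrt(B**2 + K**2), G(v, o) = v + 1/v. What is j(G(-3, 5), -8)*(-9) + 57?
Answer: -93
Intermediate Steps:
j(B, K) = 8 + sqrt(B**2 + K**2)
j(G(-3, 5), -8)*(-9) + 57 = (8 + sqrt((-3 + 1/(-3))**2 + (-8)**2))*(-9) + 57 = (8 + sqrt((-3 - 1/3)**2 + 64))*(-9) + 57 = (8 + sqrt((-10/3)**2 + 64))*(-9) + 57 = (8 + sqrt(100/9 + 64))*(-9) + 57 = (8 + sqrt(676/9))*(-9) + 57 = (8 + 26/3)*(-9) + 57 = (50/3)*(-9) + 57 = -150 + 57 = -93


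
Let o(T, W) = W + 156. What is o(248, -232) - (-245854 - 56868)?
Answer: 302646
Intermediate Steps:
o(T, W) = 156 + W
o(248, -232) - (-245854 - 56868) = (156 - 232) - (-245854 - 56868) = -76 - 1*(-302722) = -76 + 302722 = 302646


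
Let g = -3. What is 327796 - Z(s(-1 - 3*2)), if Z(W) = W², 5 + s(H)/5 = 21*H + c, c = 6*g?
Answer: -394704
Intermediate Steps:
c = -18 (c = 6*(-3) = -18)
s(H) = -115 + 105*H (s(H) = -25 + 5*(21*H - 18) = -25 + 5*(-18 + 21*H) = -25 + (-90 + 105*H) = -115 + 105*H)
327796 - Z(s(-1 - 3*2)) = 327796 - (-115 + 105*(-1 - 3*2))² = 327796 - (-115 + 105*(-1 - 6))² = 327796 - (-115 + 105*(-7))² = 327796 - (-115 - 735)² = 327796 - 1*(-850)² = 327796 - 1*722500 = 327796 - 722500 = -394704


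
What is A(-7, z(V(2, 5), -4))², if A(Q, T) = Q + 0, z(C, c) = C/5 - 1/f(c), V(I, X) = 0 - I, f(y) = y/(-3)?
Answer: 49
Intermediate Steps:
f(y) = -y/3 (f(y) = y*(-⅓) = -y/3)
V(I, X) = -I
z(C, c) = 3/c + C/5 (z(C, c) = C/5 - 1/((-c/3)) = C*(⅕) - (-3)/c = C/5 + 3/c = 3/c + C/5)
A(Q, T) = Q
A(-7, z(V(2, 5), -4))² = (-7)² = 49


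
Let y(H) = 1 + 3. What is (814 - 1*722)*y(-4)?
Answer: 368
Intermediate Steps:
y(H) = 4
(814 - 1*722)*y(-4) = (814 - 1*722)*4 = (814 - 722)*4 = 92*4 = 368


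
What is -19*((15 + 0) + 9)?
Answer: -456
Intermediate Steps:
-19*((15 + 0) + 9) = -19*(15 + 9) = -19*24 = -456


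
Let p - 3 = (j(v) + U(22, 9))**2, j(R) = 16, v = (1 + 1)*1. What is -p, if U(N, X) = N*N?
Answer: -250003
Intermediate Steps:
U(N, X) = N**2
v = 2 (v = 2*1 = 2)
p = 250003 (p = 3 + (16 + 22**2)**2 = 3 + (16 + 484)**2 = 3 + 500**2 = 3 + 250000 = 250003)
-p = -1*250003 = -250003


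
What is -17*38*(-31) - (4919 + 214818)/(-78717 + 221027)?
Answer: 407097189/20330 ≈ 20024.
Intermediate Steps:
-17*38*(-31) - (4919 + 214818)/(-78717 + 221027) = -646*(-31) - 219737/142310 = 20026 - 219737/142310 = 20026 - 1*31391/20330 = 20026 - 31391/20330 = 407097189/20330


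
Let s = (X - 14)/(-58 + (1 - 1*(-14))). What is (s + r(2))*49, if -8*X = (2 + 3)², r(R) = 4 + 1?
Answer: 90993/344 ≈ 264.51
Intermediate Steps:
r(R) = 5
X = -25/8 (X = -(2 + 3)²/8 = -⅛*5² = -⅛*25 = -25/8 ≈ -3.1250)
s = 137/344 (s = (-25/8 - 14)/(-58 + (1 - 1*(-14))) = -137/(8*(-58 + (1 + 14))) = -137/(8*(-58 + 15)) = -137/8/(-43) = -137/8*(-1/43) = 137/344 ≈ 0.39826)
(s + r(2))*49 = (137/344 + 5)*49 = (1857/344)*49 = 90993/344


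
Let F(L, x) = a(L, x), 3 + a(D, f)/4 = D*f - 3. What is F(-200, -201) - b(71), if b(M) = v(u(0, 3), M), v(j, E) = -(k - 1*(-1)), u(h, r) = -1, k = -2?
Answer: 160775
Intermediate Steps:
a(D, f) = -24 + 4*D*f (a(D, f) = -12 + 4*(D*f - 3) = -12 + 4*(-3 + D*f) = -12 + (-12 + 4*D*f) = -24 + 4*D*f)
v(j, E) = 1 (v(j, E) = -(-2 - 1*(-1)) = -(-2 + 1) = -1*(-1) = 1)
b(M) = 1
F(L, x) = -24 + 4*L*x
F(-200, -201) - b(71) = (-24 + 4*(-200)*(-201)) - 1*1 = (-24 + 160800) - 1 = 160776 - 1 = 160775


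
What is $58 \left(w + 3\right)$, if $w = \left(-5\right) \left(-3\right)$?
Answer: $1044$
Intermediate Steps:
$w = 15$
$58 \left(w + 3\right) = 58 \left(15 + 3\right) = 58 \cdot 18 = 1044$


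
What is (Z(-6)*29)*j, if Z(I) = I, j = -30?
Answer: 5220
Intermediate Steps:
(Z(-6)*29)*j = -6*29*(-30) = -174*(-30) = 5220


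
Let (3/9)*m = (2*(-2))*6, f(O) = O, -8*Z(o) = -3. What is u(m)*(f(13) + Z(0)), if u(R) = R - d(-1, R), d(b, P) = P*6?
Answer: 4815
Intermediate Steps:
Z(o) = 3/8 (Z(o) = -⅛*(-3) = 3/8)
d(b, P) = 6*P
m = -72 (m = 3*((2*(-2))*6) = 3*(-4*6) = 3*(-24) = -72)
u(R) = -5*R (u(R) = R - 6*R = -5*R)
u(m)*(f(13) + Z(0)) = (-5*(-72))*(13 + 3/8) = 360*(107/8) = 4815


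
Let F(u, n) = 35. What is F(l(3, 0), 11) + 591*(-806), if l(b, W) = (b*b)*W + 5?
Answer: -476311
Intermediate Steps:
l(b, W) = 5 + W*b² (l(b, W) = b²*W + 5 = W*b² + 5 = 5 + W*b²)
F(l(3, 0), 11) + 591*(-806) = 35 + 591*(-806) = 35 - 476346 = -476311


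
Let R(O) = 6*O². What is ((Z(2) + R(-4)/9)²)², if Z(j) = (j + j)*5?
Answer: 71639296/81 ≈ 8.8444e+5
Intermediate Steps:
Z(j) = 10*j (Z(j) = (2*j)*5 = 10*j)
((Z(2) + R(-4)/9)²)² = ((10*2 + (6*(-4)²)/9)²)² = ((20 + (6*16)*(⅑))²)² = ((20 + 96*(⅑))²)² = ((20 + 32/3)²)² = ((92/3)²)² = (8464/9)² = 71639296/81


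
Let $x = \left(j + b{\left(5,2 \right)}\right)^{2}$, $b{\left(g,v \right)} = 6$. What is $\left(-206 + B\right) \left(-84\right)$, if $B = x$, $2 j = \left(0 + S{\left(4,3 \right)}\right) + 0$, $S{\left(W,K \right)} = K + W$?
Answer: $9723$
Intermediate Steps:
$j = \frac{7}{2}$ ($j = \frac{\left(0 + \left(3 + 4\right)\right) + 0}{2} = \frac{\left(0 + 7\right) + 0}{2} = \frac{7 + 0}{2} = \frac{1}{2} \cdot 7 = \frac{7}{2} \approx 3.5$)
$x = \frac{361}{4}$ ($x = \left(\frac{7}{2} + 6\right)^{2} = \left(\frac{19}{2}\right)^{2} = \frac{361}{4} \approx 90.25$)
$B = \frac{361}{4} \approx 90.25$
$\left(-206 + B\right) \left(-84\right) = \left(-206 + \frac{361}{4}\right) \left(-84\right) = \left(- \frac{463}{4}\right) \left(-84\right) = 9723$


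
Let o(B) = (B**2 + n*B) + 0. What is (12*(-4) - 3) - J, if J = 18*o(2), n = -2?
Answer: -51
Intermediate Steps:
o(B) = B**2 - 2*B (o(B) = (B**2 - 2*B) + 0 = B**2 - 2*B)
J = 0 (J = 18*(2*(-2 + 2)) = 18*(2*0) = 18*0 = 0)
(12*(-4) - 3) - J = (12*(-4) - 3) - 1*0 = (-48 - 3) + 0 = -51 + 0 = -51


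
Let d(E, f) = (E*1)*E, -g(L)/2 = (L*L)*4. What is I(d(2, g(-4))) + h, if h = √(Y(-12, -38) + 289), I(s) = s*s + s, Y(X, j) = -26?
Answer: 20 + √263 ≈ 36.217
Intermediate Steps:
g(L) = -8*L² (g(L) = -2*L*L*4 = -2*L²*4 = -8*L²)
d(E, f) = E² (d(E, f) = E*E = E²)
I(s) = s + s² (I(s) = s² + s = s + s²)
h = √263 (h = √(-26 + 289) = √263 ≈ 16.217)
I(d(2, g(-4))) + h = 2²*(1 + 2²) + √263 = 4*(1 + 4) + √263 = 4*5 + √263 = 20 + √263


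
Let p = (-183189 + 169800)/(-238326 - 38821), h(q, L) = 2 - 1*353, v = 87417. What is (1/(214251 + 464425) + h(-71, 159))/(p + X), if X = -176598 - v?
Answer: 66020648820425/49659368894675616 ≈ 0.0013295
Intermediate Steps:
h(q, L) = -351 (h(q, L) = 2 - 353 = -351)
X = -264015 (X = -176598 - 1*87417 = -176598 - 87417 = -264015)
p = 13389/277147 (p = -13389/(-277147) = -13389*(-1/277147) = 13389/277147 ≈ 0.048310)
(1/(214251 + 464425) + h(-71, 159))/(p + X) = (1/(214251 + 464425) - 351)/(13389/277147 - 264015) = (1/678676 - 351)/(-73170951816/277147) = (1/678676 - 351)*(-277147/73170951816) = -238215275/678676*(-277147/73170951816) = 66020648820425/49659368894675616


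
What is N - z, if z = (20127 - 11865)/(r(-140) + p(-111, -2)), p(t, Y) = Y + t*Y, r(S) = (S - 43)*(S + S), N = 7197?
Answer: 185174679/25730 ≈ 7196.8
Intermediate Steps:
r(S) = 2*S*(-43 + S) (r(S) = (-43 + S)*(2*S) = 2*S*(-43 + S))
p(t, Y) = Y + Y*t
z = 4131/25730 (z = (20127 - 11865)/(2*(-140)*(-43 - 140) - 2*(1 - 111)) = 8262/(2*(-140)*(-183) - 2*(-110)) = 8262/(51240 + 220) = 8262/51460 = 8262*(1/51460) = 4131/25730 ≈ 0.16055)
N - z = 7197 - 1*4131/25730 = 7197 - 4131/25730 = 185174679/25730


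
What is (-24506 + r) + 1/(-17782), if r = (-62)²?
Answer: -367411685/17782 ≈ -20662.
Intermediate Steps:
r = 3844
(-24506 + r) + 1/(-17782) = (-24506 + 3844) + 1/(-17782) = -20662 - 1/17782 = -367411685/17782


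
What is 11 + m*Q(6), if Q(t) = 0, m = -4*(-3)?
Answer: 11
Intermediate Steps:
m = 12
11 + m*Q(6) = 11 + 12*0 = 11 + 0 = 11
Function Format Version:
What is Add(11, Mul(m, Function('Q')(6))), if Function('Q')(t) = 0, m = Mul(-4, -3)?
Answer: 11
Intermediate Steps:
m = 12
Add(11, Mul(m, Function('Q')(6))) = Add(11, Mul(12, 0)) = Add(11, 0) = 11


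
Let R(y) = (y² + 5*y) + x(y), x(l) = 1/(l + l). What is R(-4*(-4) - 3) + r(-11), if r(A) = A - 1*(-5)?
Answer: 5929/26 ≈ 228.04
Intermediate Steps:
x(l) = 1/(2*l)
r(A) = 5 + A (r(A) = A + 5 = 5 + A)
R(y) = y² + 1/(2*y) + 5*y (R(y) = (y² + 5*y) + 1/(2*y) = y² + 1/(2*y) + 5*y)
R(-4*(-4) - 3) + r(-11) = ((-4*(-4) - 3)² + 1/(2*(-4*(-4) - 3)) + 5*(-4*(-4) - 3)) + (5 - 11) = ((16 - 3)² + 1/(2*(16 - 3)) + 5*(16 - 3)) - 6 = (13² + (½)/13 + 5*13) - 6 = (169 + (½)*(1/13) + 65) - 6 = (169 + 1/26 + 65) - 6 = 6085/26 - 6 = 5929/26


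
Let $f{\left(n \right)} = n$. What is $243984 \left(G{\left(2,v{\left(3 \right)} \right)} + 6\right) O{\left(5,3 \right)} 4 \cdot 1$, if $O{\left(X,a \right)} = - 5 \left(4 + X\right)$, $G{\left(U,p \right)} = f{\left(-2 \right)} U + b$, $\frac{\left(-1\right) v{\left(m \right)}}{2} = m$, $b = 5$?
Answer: $-307419840$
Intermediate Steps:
$v{\left(m \right)} = - 2 m$
$G{\left(U,p \right)} = 5 - 2 U$ ($G{\left(U,p \right)} = - 2 U + 5 = 5 - 2 U$)
$O{\left(X,a \right)} = -20 - 5 X$
$243984 \left(G{\left(2,v{\left(3 \right)} \right)} + 6\right) O{\left(5,3 \right)} 4 \cdot 1 = 243984 \left(\left(5 - 4\right) + 6\right) \left(-20 - 25\right) 4 \cdot 1 = 243984 \left(1 + 6\right) \left(-45\right) 4 \cdot 1 = 243984 \cdot 7 \left(-45\right) 4 \cdot 1 = 243984 \left(-315\right) 4 \cdot 1 = 243984 \left(\left(-1260\right) 1\right) = 243984 \left(-1260\right) = -307419840$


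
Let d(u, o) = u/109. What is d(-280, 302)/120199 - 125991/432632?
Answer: -1650816287741/5668210780712 ≈ -0.29124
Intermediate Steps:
d(u, o) = u/109 (d(u, o) = u*(1/109) = u/109)
d(-280, 302)/120199 - 125991/432632 = ((1/109)*(-280))/120199 - 125991/432632 = -280/109*1/120199 - 125991*1/432632 = -280/13101691 - 125991/432632 = -1650816287741/5668210780712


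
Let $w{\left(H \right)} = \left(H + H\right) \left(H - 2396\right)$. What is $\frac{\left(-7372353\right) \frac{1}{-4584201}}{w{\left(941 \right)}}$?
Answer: $- \frac{2457451}{4184321146770} \approx -5.873 \cdot 10^{-7}$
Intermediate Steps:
$w{\left(H \right)} = 2 H \left(-2396 + H\right)$
$\frac{\left(-7372353\right) \frac{1}{-4584201}}{w{\left(941 \right)}} = \frac{\left(-7372353\right) \frac{1}{-4584201}}{2 \cdot 941 \left(-2396 + 941\right)} = \frac{\left(-7372353\right) \left(- \frac{1}{4584201}\right)}{2 \cdot 941 \left(-1455\right)} = \frac{2457451}{1528067 \left(-2738310\right)} = \frac{2457451}{1528067} \left(- \frac{1}{2738310}\right) = - \frac{2457451}{4184321146770}$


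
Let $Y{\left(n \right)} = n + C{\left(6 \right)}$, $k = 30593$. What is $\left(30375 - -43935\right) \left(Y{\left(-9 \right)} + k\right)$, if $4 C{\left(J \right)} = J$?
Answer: $2272808505$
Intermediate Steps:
$C{\left(J \right)} = \frac{J}{4}$
$Y{\left(n \right)} = \frac{3}{2} + n$ ($Y{\left(n \right)} = n + \frac{1}{4} \cdot 6 = n + \frac{3}{2} = \frac{3}{2} + n$)
$\left(30375 - -43935\right) \left(Y{\left(-9 \right)} + k\right) = \left(30375 - -43935\right) \left(\left(\frac{3}{2} - 9\right) + 30593\right) = \left(30375 + 43935\right) \left(- \frac{15}{2} + 30593\right) = 74310 \cdot \frac{61171}{2} = 2272808505$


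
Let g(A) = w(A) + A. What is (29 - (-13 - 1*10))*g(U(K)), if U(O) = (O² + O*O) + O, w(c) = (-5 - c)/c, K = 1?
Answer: 52/3 ≈ 17.333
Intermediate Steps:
w(c) = (-5 - c)/c
U(O) = O + 2*O² (U(O) = (O² + O²) + O = 2*O² + O = O + 2*O²)
g(A) = A + (-5 - A)/A (g(A) = (-5 - A)/A + A = A + (-5 - A)/A)
(29 - (-13 - 1*10))*g(U(K)) = (29 - (-13 - 1*10))*(-1 + 1*(1 + 2*1) - 5/(1 + 2*1)) = (29 - (-13 - 10))*(-1 + 1*(1 + 2) - 5/(1 + 2)) = (29 - 1*(-23))*(-1 + 1*3 - 5/(1*3)) = (29 + 23)*(-1 + 3 - 5/3) = 52*(-1 + 3 - 5*⅓) = 52*(-1 + 3 - 5/3) = 52*(⅓) = 52/3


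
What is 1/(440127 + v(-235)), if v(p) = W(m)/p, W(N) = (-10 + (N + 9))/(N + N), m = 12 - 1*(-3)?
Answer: 3525/1551447668 ≈ 2.2721e-6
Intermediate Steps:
m = 15 (m = 12 + 3 = 15)
W(N) = (-1 + N)/(2*N) (W(N) = (-10 + (9 + N))/((2*N)) = (-1 + N)*(1/(2*N)) = (-1 + N)/(2*N))
v(p) = 7/(15*p) (v(p) = ((1/2)*(-1 + 15)/15)/p = ((1/2)*(1/15)*14)/p = 7/(15*p))
1/(440127 + v(-235)) = 1/(440127 + (7/15)/(-235)) = 1/(440127 + (7/15)*(-1/235)) = 1/(440127 - 7/3525) = 1/(1551447668/3525) = 3525/1551447668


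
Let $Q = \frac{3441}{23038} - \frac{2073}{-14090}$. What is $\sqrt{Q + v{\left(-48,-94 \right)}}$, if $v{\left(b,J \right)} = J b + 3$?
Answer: $\frac{\sqrt{29735676550089848805}}{81151355} \approx 67.196$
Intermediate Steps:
$v{\left(b,J \right)} = 3 + J b$
$Q = \frac{24060366}{81151355}$ ($Q = 3441 \cdot \frac{1}{23038} - - \frac{2073}{14090} = \frac{3441}{23038} + \frac{2073}{14090} = \frac{24060366}{81151355} \approx 0.29649$)
$\sqrt{Q + v{\left(-48,-94 \right)}} = \sqrt{\frac{24060366}{81151355} + \left(3 - -4512\right)} = \sqrt{\frac{24060366}{81151355} + \left(3 + 4512\right)} = \sqrt{\frac{24060366}{81151355} + 4515} = \sqrt{\frac{366422428191}{81151355}} = \frac{\sqrt{29735676550089848805}}{81151355}$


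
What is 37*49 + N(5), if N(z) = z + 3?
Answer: 1821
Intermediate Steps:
N(z) = 3 + z
37*49 + N(5) = 37*49 + (3 + 5) = 1813 + 8 = 1821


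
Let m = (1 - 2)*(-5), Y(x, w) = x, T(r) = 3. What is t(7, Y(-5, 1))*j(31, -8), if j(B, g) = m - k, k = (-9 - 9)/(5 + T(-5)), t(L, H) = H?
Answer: -145/4 ≈ -36.250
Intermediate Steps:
k = -9/4 (k = (-9 - 9)/(5 + 3) = -18/8 = -18*⅛ = -9/4 ≈ -2.2500)
m = 5 (m = -1*(-5) = 5)
j(B, g) = 29/4 (j(B, g) = 5 - 1*(-9/4) = 5 + 9/4 = 29/4)
t(7, Y(-5, 1))*j(31, -8) = -5*29/4 = -145/4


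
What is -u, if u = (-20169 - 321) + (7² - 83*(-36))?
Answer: 17453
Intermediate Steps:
u = -17453 (u = -20490 + (49 + 2988) = -20490 + 3037 = -17453)
-u = -1*(-17453) = 17453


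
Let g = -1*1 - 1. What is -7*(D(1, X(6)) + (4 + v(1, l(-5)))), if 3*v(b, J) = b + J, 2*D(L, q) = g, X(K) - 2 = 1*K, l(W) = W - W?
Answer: -70/3 ≈ -23.333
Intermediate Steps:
l(W) = 0
X(K) = 2 + K (X(K) = 2 + 1*K = 2 + K)
g = -2 (g = -1 - 1 = -2)
D(L, q) = -1 (D(L, q) = (½)*(-2) = -1)
v(b, J) = J/3 + b/3 (v(b, J) = (b + J)/3 = (J + b)/3 = J/3 + b/3)
-7*(D(1, X(6)) + (4 + v(1, l(-5)))) = -7*(-1 + (4 + ((⅓)*0 + (⅓)*1))) = -7*(-1 + (4 + (0 + ⅓))) = -7*(-1 + (4 + ⅓)) = -7*(-1 + 13/3) = -7*10/3 = -70/3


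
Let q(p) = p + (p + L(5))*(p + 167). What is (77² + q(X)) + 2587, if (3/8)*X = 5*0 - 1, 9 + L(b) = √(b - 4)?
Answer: 60844/9 ≈ 6760.4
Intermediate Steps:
L(b) = -9 + √(-4 + b) (L(b) = -9 + √(b - 4) = -9 + √(-4 + b))
X = -8/3 (X = 8*(5*0 - 1)/3 = 8*(0 - 1)/3 = (8/3)*(-1) = -8/3 ≈ -2.6667)
q(p) = p + (-8 + p)*(167 + p) (q(p) = p + (p + (-9 + √(-4 + 5)))*(p + 167) = p + (p + (-9 + √1))*(167 + p) = p + (p + (-9 + 1))*(167 + p) = p + (p - 8)*(167 + p) = p + (-8 + p)*(167 + p))
(77² + q(X)) + 2587 = (77² + (-1336 + (-8/3)² + 160*(-8/3))) + 2587 = (5929 + (-1336 + 64/9 - 1280/3)) + 2587 = (5929 - 15800/9) + 2587 = 37561/9 + 2587 = 60844/9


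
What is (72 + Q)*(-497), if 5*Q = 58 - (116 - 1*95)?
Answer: -197309/5 ≈ -39462.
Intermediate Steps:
Q = 37/5 (Q = (58 - (116 - 1*95))/5 = (58 - (116 - 95))/5 = (58 - 1*21)/5 = (58 - 21)/5 = (1/5)*37 = 37/5 ≈ 7.4000)
(72 + Q)*(-497) = (72 + 37/5)*(-497) = (397/5)*(-497) = -197309/5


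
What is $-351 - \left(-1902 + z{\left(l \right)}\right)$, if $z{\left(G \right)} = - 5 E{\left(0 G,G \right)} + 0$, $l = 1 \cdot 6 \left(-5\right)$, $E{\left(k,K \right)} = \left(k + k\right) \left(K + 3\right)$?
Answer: $1551$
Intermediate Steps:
$E{\left(k,K \right)} = 2 k \left(3 + K\right)$
$l = -30$ ($l = 6 \left(-5\right) = -30$)
$z{\left(G \right)} = 0$ ($z{\left(G \right)} = - 5 \cdot 2 \cdot 0 G \left(3 + G\right) + 0 = - 5 \cdot 2 \cdot 0 \left(3 + G\right) + 0 = \left(-5\right) 0 + 0 = 0 + 0 = 0$)
$-351 - \left(-1902 + z{\left(l \right)}\right) = -351 - \left(-1902 + 0\right) = -351 - -1902 = -351 + 1902 = 1551$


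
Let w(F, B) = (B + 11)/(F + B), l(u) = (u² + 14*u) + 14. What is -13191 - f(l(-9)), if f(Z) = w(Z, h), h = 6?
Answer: -329758/25 ≈ -13190.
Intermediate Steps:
l(u) = 14 + u² + 14*u
w(F, B) = (11 + B)/(B + F)
f(Z) = 17/(6 + Z) (f(Z) = (11 + 6)/(6 + Z) = 17/(6 + Z))
-13191 - f(l(-9)) = -13191 - 17/(6 + (14 + (-9)² + 14*(-9))) = -13191 - 17/(6 + (14 + 81 - 126)) = -13191 - 17/(6 - 31) = -13191 - 17/(-25) = -13191 - 17*(-1)/25 = -13191 - 1*(-17/25) = -13191 + 17/25 = -329758/25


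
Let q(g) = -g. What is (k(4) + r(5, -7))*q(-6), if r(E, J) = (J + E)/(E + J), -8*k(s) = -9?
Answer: 51/4 ≈ 12.750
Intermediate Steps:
k(s) = 9/8 (k(s) = -1/8*(-9) = 9/8)
r(E, J) = 1 (r(E, J) = (E + J)/(E + J) = 1)
(k(4) + r(5, -7))*q(-6) = (9/8 + 1)*(-1*(-6)) = (17/8)*6 = 51/4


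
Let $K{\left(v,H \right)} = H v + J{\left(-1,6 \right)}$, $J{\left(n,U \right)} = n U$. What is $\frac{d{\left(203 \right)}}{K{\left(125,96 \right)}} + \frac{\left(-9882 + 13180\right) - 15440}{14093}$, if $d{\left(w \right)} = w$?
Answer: $- \frac{142770269}{169031442} \approx -0.84464$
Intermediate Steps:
$J{\left(n,U \right)} = U n$
$K{\left(v,H \right)} = -6 + H v$ ($K{\left(v,H \right)} = H v + 6 \left(-1\right) = H v - 6 = -6 + H v$)
$\frac{d{\left(203 \right)}}{K{\left(125,96 \right)}} + \frac{\left(-9882 + 13180\right) - 15440}{14093} = \frac{203}{-6 + 96 \cdot 125} + \frac{\left(-9882 + 13180\right) - 15440}{14093} = \frac{203}{-6 + 12000} + \left(3298 - 15440\right) \frac{1}{14093} = \frac{203}{11994} - \frac{12142}{14093} = - \frac{142770269}{169031442}$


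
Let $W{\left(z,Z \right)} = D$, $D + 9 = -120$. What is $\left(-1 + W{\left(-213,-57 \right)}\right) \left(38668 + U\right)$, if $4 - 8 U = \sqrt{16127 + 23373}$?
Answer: $-5026905 + \frac{325 \sqrt{395}}{2} \approx -5.0237 \cdot 10^{6}$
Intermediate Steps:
$D = -129$ ($D = -9 - 120 = -129$)
$W{\left(z,Z \right)} = -129$
$U = \frac{1}{2} - \frac{5 \sqrt{395}}{4}$ ($U = \frac{1}{2} - \frac{\sqrt{16127 + 23373}}{8} = \frac{1}{2} - \frac{\sqrt{39500}}{8} = \frac{1}{2} - \frac{10 \sqrt{395}}{8} = \frac{1}{2} - \frac{5 \sqrt{395}}{4} \approx -24.343$)
$\left(-1 + W{\left(-213,-57 \right)}\right) \left(38668 + U\right) = \left(-1 - 129\right) \left(38668 + \left(\frac{1}{2} - \frac{5 \sqrt{395}}{4}\right)\right) = - 130 \left(\frac{77337}{2} - \frac{5 \sqrt{395}}{4}\right) = -5026905 + \frac{325 \sqrt{395}}{2}$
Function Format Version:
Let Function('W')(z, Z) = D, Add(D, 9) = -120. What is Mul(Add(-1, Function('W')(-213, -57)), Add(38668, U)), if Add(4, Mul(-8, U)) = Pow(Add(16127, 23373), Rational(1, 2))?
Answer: Add(-5026905, Mul(Rational(325, 2), Pow(395, Rational(1, 2)))) ≈ -5.0237e+6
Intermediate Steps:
D = -129 (D = Add(-9, -120) = -129)
Function('W')(z, Z) = -129
U = Add(Rational(1, 2), Mul(Rational(-5, 4), Pow(395, Rational(1, 2)))) (U = Add(Rational(1, 2), Mul(Rational(-1, 8), Pow(Add(16127, 23373), Rational(1, 2)))) = Add(Rational(1, 2), Mul(Rational(-1, 8), Pow(39500, Rational(1, 2)))) = Add(Rational(1, 2), Mul(Rational(-1, 8), Mul(10, Pow(395, Rational(1, 2))))) = Add(Rational(1, 2), Mul(Rational(-5, 4), Pow(395, Rational(1, 2)))) ≈ -24.343)
Mul(Add(-1, Function('W')(-213, -57)), Add(38668, U)) = Mul(Add(-1, -129), Add(38668, Add(Rational(1, 2), Mul(Rational(-5, 4), Pow(395, Rational(1, 2)))))) = Mul(-130, Add(Rational(77337, 2), Mul(Rational(-5, 4), Pow(395, Rational(1, 2))))) = Add(-5026905, Mul(Rational(325, 2), Pow(395, Rational(1, 2))))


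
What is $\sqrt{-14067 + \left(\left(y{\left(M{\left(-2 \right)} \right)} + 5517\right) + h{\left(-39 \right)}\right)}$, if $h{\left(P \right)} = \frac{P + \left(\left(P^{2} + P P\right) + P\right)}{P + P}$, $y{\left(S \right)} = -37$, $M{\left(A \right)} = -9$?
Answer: $5 i \sqrt{345} \approx 92.871 i$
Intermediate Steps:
$h{\left(P \right)} = \frac{2 P + 2 P^{2}}{2 P}$ ($h{\left(P \right)} = \frac{P + \left(\left(P^{2} + P^{2}\right) + P\right)}{2 P} = \left(P + \left(2 P^{2} + P\right)\right) \frac{1}{2 P} = \left(P + \left(P + 2 P^{2}\right)\right) \frac{1}{2 P} = \left(2 P + 2 P^{2}\right) \frac{1}{2 P} = \frac{2 P + 2 P^{2}}{2 P}$)
$\sqrt{-14067 + \left(\left(y{\left(M{\left(-2 \right)} \right)} + 5517\right) + h{\left(-39 \right)}\right)} = \sqrt{-14067 + \left(\left(-37 + 5517\right) + \left(1 - 39\right)\right)} = \sqrt{-14067 + \left(5480 - 38\right)} = \sqrt{-14067 + 5442} = \sqrt{-8625} = 5 i \sqrt{345}$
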